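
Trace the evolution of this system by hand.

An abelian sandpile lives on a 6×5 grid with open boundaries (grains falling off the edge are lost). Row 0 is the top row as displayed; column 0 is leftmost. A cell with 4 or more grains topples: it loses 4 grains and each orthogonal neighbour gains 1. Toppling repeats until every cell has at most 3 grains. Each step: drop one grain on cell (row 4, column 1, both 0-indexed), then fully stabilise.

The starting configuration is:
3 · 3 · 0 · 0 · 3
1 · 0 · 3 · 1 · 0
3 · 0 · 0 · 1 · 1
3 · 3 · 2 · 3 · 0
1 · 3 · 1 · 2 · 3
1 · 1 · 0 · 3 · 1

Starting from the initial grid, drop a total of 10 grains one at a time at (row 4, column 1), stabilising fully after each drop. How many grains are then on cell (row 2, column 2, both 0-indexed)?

1

t=0: 3 · 3 · 0 · 0 · 3
1 · 0 · 3 · 1 · 0
3 · 0 · 0 · 1 · 1
3 · 3 · 2 · 3 · 0
1 · 3 · 1 · 2 · 3
1 · 1 · 0 · 3 · 1
t=1: 3 · 3 · 0 · 0 · 3
2 · 0 · 3 · 1 · 0
0 · 2 · 0 · 1 · 1
1 · 1 · 3 · 3 · 0
3 · 1 · 2 · 2 · 3
1 · 2 · 0 · 3 · 1
t=2: 3 · 3 · 0 · 0 · 3
2 · 0 · 3 · 1 · 0
0 · 2 · 0 · 1 · 1
1 · 1 · 3 · 3 · 0
3 · 2 · 2 · 2 · 3
1 · 2 · 0 · 3 · 1
t=3: 3 · 3 · 0 · 0 · 3
2 · 0 · 3 · 1 · 0
0 · 2 · 0 · 1 · 1
1 · 1 · 3 · 3 · 0
3 · 3 · 2 · 2 · 3
1 · 2 · 0 · 3 · 1
t=4: 3 · 3 · 0 · 0 · 3
2 · 0 · 3 · 1 · 0
0 · 2 · 0 · 1 · 1
2 · 2 · 3 · 3 · 0
0 · 1 · 3 · 2 · 3
2 · 3 · 0 · 3 · 1
t=5: 3 · 3 · 0 · 0 · 3
2 · 0 · 3 · 1 · 0
0 · 2 · 0 · 1 · 1
2 · 2 · 3 · 3 · 0
0 · 2 · 3 · 2 · 3
2 · 3 · 0 · 3 · 1
t=6: 3 · 3 · 0 · 0 · 3
2 · 0 · 3 · 1 · 0
0 · 2 · 0 · 1 · 1
2 · 2 · 3 · 3 · 0
0 · 3 · 3 · 2 · 3
2 · 3 · 0 · 3 · 1
t=7: 3 · 3 · 0 · 0 · 3
2 · 0 · 3 · 1 · 0
0 · 3 · 1 · 2 · 1
3 · 0 · 2 · 1 · 2
1 · 3 · 2 · 2 · 0
3 · 0 · 3 · 0 · 3
t=8: 3 · 3 · 0 · 0 · 3
2 · 0 · 3 · 1 · 0
0 · 3 · 1 · 2 · 1
3 · 1 · 2 · 1 · 2
2 · 0 · 3 · 2 · 0
3 · 1 · 3 · 0 · 3
t=9: 3 · 3 · 0 · 0 · 3
2 · 0 · 3 · 1 · 0
0 · 3 · 1 · 2 · 1
3 · 1 · 2 · 1 · 2
2 · 1 · 3 · 2 · 0
3 · 1 · 3 · 0 · 3
t=10: 3 · 3 · 0 · 0 · 3
2 · 0 · 3 · 1 · 0
0 · 3 · 1 · 2 · 1
3 · 1 · 2 · 1 · 2
2 · 2 · 3 · 2 · 0
3 · 1 · 3 · 0 · 3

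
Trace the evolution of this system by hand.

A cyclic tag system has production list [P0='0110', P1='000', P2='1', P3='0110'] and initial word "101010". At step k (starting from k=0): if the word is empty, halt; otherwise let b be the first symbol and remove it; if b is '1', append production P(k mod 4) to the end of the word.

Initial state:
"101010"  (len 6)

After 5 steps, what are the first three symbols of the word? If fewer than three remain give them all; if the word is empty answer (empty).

[0] "101010"  (len 6)
[1] "010100110"  (len 9)
[2] "10100110"  (len 8)
[3] "01001101"  (len 8)
[4] "1001101"  (len 7)
[5] "0011010110"  (len 10)

001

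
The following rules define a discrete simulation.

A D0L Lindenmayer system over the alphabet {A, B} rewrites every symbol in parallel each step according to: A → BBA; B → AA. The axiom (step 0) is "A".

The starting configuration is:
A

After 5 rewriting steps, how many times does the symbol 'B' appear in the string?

58

[0] A
[1] BBA
[2] AAAABBA
[3] BBABBABBABBAAAAABBA
[4] AAAABBAAAAABBAAAAABBAAAAABBABBABBABBABBAAAAABBA
[5] BBABBABBABBAAAAABBABBABBABBABBAAAAABBABBABBABBABBAAAAABBAB…ABBAAAAABBAAAAABBAAAAABBAAAAABBAAAAABBABBABBABBABBAAAAABBA  (len 123)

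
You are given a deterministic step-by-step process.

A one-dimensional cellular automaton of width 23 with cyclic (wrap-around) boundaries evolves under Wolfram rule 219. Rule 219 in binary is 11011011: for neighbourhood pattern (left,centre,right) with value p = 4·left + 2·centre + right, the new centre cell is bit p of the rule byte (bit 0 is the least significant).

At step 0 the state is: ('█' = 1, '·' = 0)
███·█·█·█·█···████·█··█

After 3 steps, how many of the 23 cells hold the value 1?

t=0: ███·█·█·█·█···████·█··█
t=1: ███········███████··███
t=2: ███████████████████████
t=3: ███████████████████████

23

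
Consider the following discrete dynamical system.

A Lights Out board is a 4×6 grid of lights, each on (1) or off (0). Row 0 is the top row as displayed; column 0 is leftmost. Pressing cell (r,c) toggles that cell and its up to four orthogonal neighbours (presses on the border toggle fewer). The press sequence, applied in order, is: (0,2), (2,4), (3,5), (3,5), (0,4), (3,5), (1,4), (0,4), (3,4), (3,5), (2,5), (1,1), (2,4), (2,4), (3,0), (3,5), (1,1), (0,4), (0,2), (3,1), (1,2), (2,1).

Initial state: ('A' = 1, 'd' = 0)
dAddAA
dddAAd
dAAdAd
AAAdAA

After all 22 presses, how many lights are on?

gen 0: dAddAA
dddAAd
dAAdAd
AAAdAA
gen 1: ddAAAA
ddAAAd
dAAdAd
AAAdAA
gen 2: ddAAAA
ddAAdd
dAAAdA
AAAddA
gen 3: ddAAAA
ddAAdd
dAAAdd
AAAdAd
gen 4: ddAAAA
ddAAdd
dAAAdA
AAAddA
gen 5: ddAddd
ddAAAd
dAAAdA
AAAddA
gen 6: ddAddd
ddAAAd
dAAAdd
AAAdAd
gen 7: ddAdAd
ddAddA
dAAAAd
AAAdAd
gen 8: ddAAdA
ddAdAA
dAAAAd
AAAdAd
gen 9: ddAAdA
ddAdAA
dAAAdd
AAAAdA
gen 10: ddAAdA
ddAdAA
dAAAdA
AAAAAd
gen 11: ddAAdA
ddAdAd
dAAAAd
AAAAAA
gen 12: dAAAdA
AAddAd
ddAAAd
AAAAAA
gen 13: dAAAdA
AAdddd
ddAddA
AAAAdA
gen 14: dAAAdA
AAddAd
ddAAAd
AAAAAA
gen 15: dAAAdA
AAddAd
AdAAAd
ddAAAA
gen 16: dAAAdA
AAddAd
AdAAAA
ddAAdd
gen 17: ddAAdA
ddAdAd
AAAAAA
ddAAdd
gen 18: ddAdAd
ddAddd
AAAAAA
ddAAdd
gen 19: dAdAAd
dddddd
AAAAAA
ddAAdd
gen 20: dAdAAd
dddddd
AdAAAA
AAdAdd
gen 21: dAAAAd
dAAAdd
AddAAA
AAdAdd
gen 22: dAAAAd
ddAAdd
dAAAAA
AddAdd

13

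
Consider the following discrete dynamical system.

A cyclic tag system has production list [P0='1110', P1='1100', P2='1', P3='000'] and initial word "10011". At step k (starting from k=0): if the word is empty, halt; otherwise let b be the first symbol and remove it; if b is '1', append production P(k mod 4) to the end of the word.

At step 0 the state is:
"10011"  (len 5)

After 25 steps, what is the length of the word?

24

[0] "10011"  (len 5)
[1] "00111110"  (len 8)
[2] "0111110"  (len 7)
[3] "111110"  (len 6)
[4] "11110000"  (len 8)
[5] "11100001110"  (len 11)
[6] "11000011101100"  (len 14)
[7] "10000111011001"  (len 14)
[8] "0000111011001000"  (len 16)
[9] "000111011001000"  (len 15)
[10] "00111011001000"  (len 14)
[11] "0111011001000"  (len 13)
[12] "111011001000"  (len 12)
[13] "110110010001110"  (len 15)
[14] "101100100011101100"  (len 18)
[15] "011001000111011001"  (len 18)
[16] "11001000111011001"  (len 17)
[17] "10010001110110011110"  (len 20)
[18] "00100011101100111101100"  (len 23)
[19] "0100011101100111101100"  (len 22)
[20] "100011101100111101100"  (len 21)
[21] "000111011001111011001110"  (len 24)
[22] "00111011001111011001110"  (len 23)
[23] "0111011001111011001110"  (len 22)
[24] "111011001111011001110"  (len 21)
[25] "110110011110110011101110"  (len 24)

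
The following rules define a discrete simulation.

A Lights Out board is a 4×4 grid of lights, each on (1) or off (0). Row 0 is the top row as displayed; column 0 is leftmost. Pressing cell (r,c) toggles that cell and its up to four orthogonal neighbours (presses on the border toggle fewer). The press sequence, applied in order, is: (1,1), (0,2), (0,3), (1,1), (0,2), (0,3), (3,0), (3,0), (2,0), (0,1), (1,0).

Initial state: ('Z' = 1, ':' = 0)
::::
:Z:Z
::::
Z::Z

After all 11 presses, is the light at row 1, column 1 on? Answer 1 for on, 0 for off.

1

gen 0: ::::
:Z:Z
::::
Z::Z
gen 1: :Z::
Z:ZZ
:Z::
Z::Z
gen 2: ::ZZ
Z::Z
:Z::
Z::Z
gen 3: ::::
Z:::
:Z::
Z::Z
gen 4: :Z::
:ZZ:
::::
Z::Z
gen 5: ::ZZ
:Z::
::::
Z::Z
gen 6: ::::
:Z:Z
::::
Z::Z
gen 7: ::::
:Z:Z
Z:::
:Z:Z
gen 8: ::::
:Z:Z
::::
Z::Z
gen 9: ::::
ZZ:Z
ZZ::
:::Z
gen 10: ZZZ:
Z::Z
ZZ::
:::Z
gen 11: :ZZ:
:Z:Z
:Z::
:::Z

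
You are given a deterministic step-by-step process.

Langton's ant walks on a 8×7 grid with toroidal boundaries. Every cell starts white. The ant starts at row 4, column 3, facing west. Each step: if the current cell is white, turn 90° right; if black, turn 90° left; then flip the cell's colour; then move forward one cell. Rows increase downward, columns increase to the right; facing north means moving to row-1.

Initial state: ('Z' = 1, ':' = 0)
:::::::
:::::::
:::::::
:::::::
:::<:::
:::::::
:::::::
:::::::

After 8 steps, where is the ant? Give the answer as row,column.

0) :::::::
:::::::
:::::::
:::::::
:::<:::
:::::::
:::::::
:::::::
1) :::::::
:::::::
:::::::
:::^:::
:::Z:::
:::::::
:::::::
:::::::
2) :::::::
:::::::
:::::::
:::Z>::
:::Z:::
:::::::
:::::::
:::::::
3) :::::::
:::::::
:::::::
:::ZZ::
:::Zv::
:::::::
:::::::
:::::::
4) :::::::
:::::::
:::::::
:::ZZ::
:::<Z::
:::::::
:::::::
:::::::
5) :::::::
:::::::
:::::::
:::ZZ::
::::Z::
:::v:::
:::::::
:::::::
6) :::::::
:::::::
:::::::
:::ZZ::
::::Z::
::<Z:::
:::::::
:::::::
7) :::::::
:::::::
:::::::
:::ZZ::
::^:Z::
::ZZ:::
:::::::
:::::::
8) :::::::
:::::::
:::::::
:::ZZ::
::Z>Z::
::ZZ:::
:::::::
:::::::

4,3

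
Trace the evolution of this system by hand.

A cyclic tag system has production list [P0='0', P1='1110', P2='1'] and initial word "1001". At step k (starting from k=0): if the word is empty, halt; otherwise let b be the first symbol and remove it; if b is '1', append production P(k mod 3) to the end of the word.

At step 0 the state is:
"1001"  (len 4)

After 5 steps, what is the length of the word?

step 0: "1001"  (len 4)
step 1: "0010"  (len 4)
step 2: "010"  (len 3)
step 3: "10"  (len 2)
step 4: "00"  (len 2)
step 5: "0"  (len 1)

1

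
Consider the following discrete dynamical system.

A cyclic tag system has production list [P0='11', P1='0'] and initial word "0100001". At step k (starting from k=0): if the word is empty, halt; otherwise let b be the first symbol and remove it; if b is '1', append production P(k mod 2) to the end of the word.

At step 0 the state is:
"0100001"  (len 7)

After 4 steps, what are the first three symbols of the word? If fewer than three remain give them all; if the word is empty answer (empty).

001

0) "0100001"  (len 7)
1) "100001"  (len 6)
2) "000010"  (len 6)
3) "00010"  (len 5)
4) "0010"  (len 4)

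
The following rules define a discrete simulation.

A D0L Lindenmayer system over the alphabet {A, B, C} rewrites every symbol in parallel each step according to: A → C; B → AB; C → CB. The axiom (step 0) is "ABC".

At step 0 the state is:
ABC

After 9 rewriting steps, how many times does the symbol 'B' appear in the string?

200

step 0: ABC
step 1: CABCB
step 2: CBCABCBAB
step 3: CBABCBCABCBABCAB
step 4: CBABCABCBABCBCABCBABCABCBCAB
step 5: CBABCABCBCABCBABCABCBABCBCABCBABCABCBCABCBABCBCAB
step 6: CBABCABCBCABCBABCBCABCBABCABCBCABCBABCABCBABCBCABCBABCABCBCABCBABCBCABCBABCABCBABCBCAB
step 7: CBABCABCBCABCBABCBCABCBABCABCBABCBCABCBABCABCBCABCBABCBCAB…CBCABCBABCBCABCBABCABCBABCBCABCBABCABCBCABCBABCABCBABCBCAB  (len 151)
step 8: CBABCABCBCABCBABCBCABCBABCABCBABCBCABCBABCABCBCABCBABCABCB…CBABCBCABCBABCABCBCABCBABCBCABCBABCABCBCABCBABCABCBABCBCAB  (len 265)
step 9: CBABCABCBCABCBABCBCABCBABCABCBABCBCABCBABCABCBCABCBABCABCB…CBABCBCABCBABCABCBCABCBABCBCABCBABCABCBCABCBABCABCBABCBCAB  (len 465)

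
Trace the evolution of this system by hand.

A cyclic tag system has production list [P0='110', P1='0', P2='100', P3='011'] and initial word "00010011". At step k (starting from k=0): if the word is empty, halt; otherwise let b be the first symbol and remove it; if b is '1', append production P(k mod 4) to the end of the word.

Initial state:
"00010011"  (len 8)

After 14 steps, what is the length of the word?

gen 0: "00010011"  (len 8)
gen 1: "0010011"  (len 7)
gen 2: "010011"  (len 6)
gen 3: "10011"  (len 5)
gen 4: "0011011"  (len 7)
gen 5: "011011"  (len 6)
gen 6: "11011"  (len 5)
gen 7: "1011100"  (len 7)
gen 8: "011100011"  (len 9)
gen 9: "11100011"  (len 8)
gen 10: "11000110"  (len 8)
gen 11: "1000110100"  (len 10)
gen 12: "000110100011"  (len 12)
gen 13: "00110100011"  (len 11)
gen 14: "0110100011"  (len 10)

10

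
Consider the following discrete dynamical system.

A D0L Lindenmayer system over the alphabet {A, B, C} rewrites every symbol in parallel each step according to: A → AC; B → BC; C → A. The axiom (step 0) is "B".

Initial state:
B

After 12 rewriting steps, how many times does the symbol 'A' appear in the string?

gen 0: B
gen 1: BC
gen 2: BCA
gen 3: BCAAC
gen 4: BCAACACA
gen 5: BCAACACAACAAC
gen 6: BCAACACAACAACACAACACA
gen 7: BCAACACAACAACACAACACAACAACACAACAAC
gen 8: BCAACACAACAACACAACACAACAACACAACAACACAACACAACAACACAACACA
gen 9: BCAACACAACAACACAACACAACAACACAACAACACAACACAACAACACAACACAACAACACAACAACACAACACAACAACACAACAAC
gen 10: BCAACACAACAACACAACACAACAACACAACAACACAACACAACAACACAACACAACA…AACACAACACAACAACACAACACAACAACACAACAACACAACACAACAACACAACACA  (len 144)
gen 11: BCAACACAACAACACAACACAACAACACAACAACACAACACAACAACACAACACAACA…AACACAACACAACAACACAACACAACAACACAACAACACAACACAACAACACAACAAC  (len 233)
gen 12: BCAACACAACAACACAACACAACAACACAACAACACAACACAACAACACAACACAACA…AACACAACACAACAACACAACACAACAACACAACAACACAACACAACAACACAACACA  (len 377)

232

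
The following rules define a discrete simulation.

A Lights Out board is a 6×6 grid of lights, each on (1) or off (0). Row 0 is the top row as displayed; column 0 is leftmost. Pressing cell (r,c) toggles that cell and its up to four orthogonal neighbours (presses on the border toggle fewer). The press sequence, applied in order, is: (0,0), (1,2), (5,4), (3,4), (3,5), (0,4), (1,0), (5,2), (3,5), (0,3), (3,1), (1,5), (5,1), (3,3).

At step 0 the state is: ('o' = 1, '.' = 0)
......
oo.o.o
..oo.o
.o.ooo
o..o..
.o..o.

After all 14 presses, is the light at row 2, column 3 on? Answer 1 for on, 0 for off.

0

step 0: ......
oo.o.o
..oo.o
.o.ooo
o..o..
.o..o.
step 1: oo....
.o.o.o
..oo.o
.o.ooo
o..o..
.o..o.
step 2: ooo...
..o..o
...o.o
.o.ooo
o..o..
.o..o.
step 3: ooo...
..o..o
...o.o
.o.ooo
o..oo.
.o.o.o
step 4: ooo...
..o..o
...ooo
.o....
o..o..
.o.o.o
step 5: ooo...
..o..o
...oo.
.o..oo
o..o.o
.o.o.o
step 6: oooooo
..o.oo
...oo.
.o..oo
o..o.o
.o.o.o
step 7: .ooooo
ooo.oo
o..oo.
.o..oo
o..o.o
.o.o.o
step 8: .ooooo
ooo.oo
o..oo.
.o..oo
o.oo.o
..o..o
step 9: .ooooo
ooo.oo
o..ooo
.o....
o.oo..
..o..o
step 10: .o...o
oooooo
o..ooo
.o....
o.oo..
..o..o
step 11: .o...o
oooooo
oo.ooo
o.o...
oooo..
..o..o
step 12: .o....
oooo..
oo.oo.
o.o...
oooo..
..o..o
step 13: .o....
oooo..
oo.oo.
o.o...
o.oo..
oo...o
step 14: .o....
oooo..
oo..o.
o..oo.
o.o...
oo...o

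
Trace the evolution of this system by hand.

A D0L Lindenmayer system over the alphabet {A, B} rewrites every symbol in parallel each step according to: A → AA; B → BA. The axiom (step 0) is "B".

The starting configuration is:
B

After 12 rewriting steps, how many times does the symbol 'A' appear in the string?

0) B
1) BA
2) BAAA
3) BAAAAAAA
4) BAAAAAAAAAAAAAAA
5) BAAAAAAAAAAAAAAAAAAAAAAAAAAAAAAA
6) BAAAAAAAAAAAAAAAAAAAAAAAAAAAAAAAAAAAAAAAAAAAAAAAAAAAAAAAAAAAAAAA
7) BAAAAAAAAAAAAAAAAAAAAAAAAAAAAAAAAAAAAAAAAAAAAAAAAAAAAAAAAA…AAAAAAAAAAAAAAAAAAAAAAAAAAAAAAAAAAAAAAAAAAAAAAAAAAAAAAAAAA  (len 128)
8) BAAAAAAAAAAAAAAAAAAAAAAAAAAAAAAAAAAAAAAAAAAAAAAAAAAAAAAAAA…AAAAAAAAAAAAAAAAAAAAAAAAAAAAAAAAAAAAAAAAAAAAAAAAAAAAAAAAAA  (len 256)
9) BAAAAAAAAAAAAAAAAAAAAAAAAAAAAAAAAAAAAAAAAAAAAAAAAAAAAAAAAA…AAAAAAAAAAAAAAAAAAAAAAAAAAAAAAAAAAAAAAAAAAAAAAAAAAAAAAAAAA  (len 512)
10) BAAAAAAAAAAAAAAAAAAAAAAAAAAAAAAAAAAAAAAAAAAAAAAAAAAAAAAAAA…AAAAAAAAAAAAAAAAAAAAAAAAAAAAAAAAAAAAAAAAAAAAAAAAAAAAAAAAAA  (len 1024)
11) BAAAAAAAAAAAAAAAAAAAAAAAAAAAAAAAAAAAAAAAAAAAAAAAAAAAAAAAAA…AAAAAAAAAAAAAAAAAAAAAAAAAAAAAAAAAAAAAAAAAAAAAAAAAAAAAAAAAA  (len 2048)
12) BAAAAAAAAAAAAAAAAAAAAAAAAAAAAAAAAAAAAAAAAAAAAAAAAAAAAAAAAA…AAAAAAAAAAAAAAAAAAAAAAAAAAAAAAAAAAAAAAAAAAAAAAAAAAAAAAAAAA  (len 4096)

4095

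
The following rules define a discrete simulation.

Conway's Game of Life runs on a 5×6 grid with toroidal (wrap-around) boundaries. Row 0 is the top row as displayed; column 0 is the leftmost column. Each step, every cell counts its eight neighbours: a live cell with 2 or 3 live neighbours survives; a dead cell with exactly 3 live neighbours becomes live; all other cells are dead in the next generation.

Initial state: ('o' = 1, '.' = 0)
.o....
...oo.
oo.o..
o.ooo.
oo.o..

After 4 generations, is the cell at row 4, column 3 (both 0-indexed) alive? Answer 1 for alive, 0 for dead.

[0] .o....
...oo.
oo.o..
o.ooo.
oo.o..
[1] oo.oo.
oo.oo.
oo....
....o.
o..ooo
[2] ......
...oo.
ooooo.
.o.oo.
ooo...
[3] .ooo..
.o..oo
oo....
....o.
oooo..
[4] .....o
...ooo
oo..o.
...o.o
o...o.

0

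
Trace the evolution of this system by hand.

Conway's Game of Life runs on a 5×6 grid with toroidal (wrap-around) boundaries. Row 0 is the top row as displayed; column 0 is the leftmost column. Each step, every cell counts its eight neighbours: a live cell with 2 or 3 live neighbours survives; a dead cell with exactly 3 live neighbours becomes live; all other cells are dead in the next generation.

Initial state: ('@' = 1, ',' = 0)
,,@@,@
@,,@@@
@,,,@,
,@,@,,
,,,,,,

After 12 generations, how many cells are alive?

16

step 0: ,,@@,@
@,,@@@
@,,,@,
,@,@,,
,,,,,,
step 1: @,@@,@
@@@,,,
@@@,,,
,,,,,,
,,,@@,
step 2: @,,,,@
,,,,,,
@,@,,,
,@@@,,
,,@@@@
step 3: @,,@,@
@@,,,@
,,@@,,
@,,,,@
,,,,,@
step 4: ,@,,,,
,@,@,@
,,@,@,
@,,,@@
,,,,,,
step 5: @,@,,,
@@,@@,
,@@,,,
,,,@@@
@,,,,@
step 6: ,,@@@,
@,,@,@
,@,,,,
,@@@@@
@@,@,,
step 7: ,,,,,,
@@,@,@
,@,,,,
,,,@@@
@,,,,,
step 8: ,@,,,@
@@@,,,
,@,@,,
@,,,@@
,,,,@@
step 9: ,@@,@@
,,,,,,
,,,@@,
@,,@,,
,,,,,,
step 10: ,,,,,,
,,@,,@
,,,@@,
,,,@@,
@@@@@@
step 11: ,,,,,,
,,,@@,
,,@,,@
@@,,,,
@@@,,@
step 12: @@@@@@
,,,@@,
@@@@@@
,,,,,,
,,@,,@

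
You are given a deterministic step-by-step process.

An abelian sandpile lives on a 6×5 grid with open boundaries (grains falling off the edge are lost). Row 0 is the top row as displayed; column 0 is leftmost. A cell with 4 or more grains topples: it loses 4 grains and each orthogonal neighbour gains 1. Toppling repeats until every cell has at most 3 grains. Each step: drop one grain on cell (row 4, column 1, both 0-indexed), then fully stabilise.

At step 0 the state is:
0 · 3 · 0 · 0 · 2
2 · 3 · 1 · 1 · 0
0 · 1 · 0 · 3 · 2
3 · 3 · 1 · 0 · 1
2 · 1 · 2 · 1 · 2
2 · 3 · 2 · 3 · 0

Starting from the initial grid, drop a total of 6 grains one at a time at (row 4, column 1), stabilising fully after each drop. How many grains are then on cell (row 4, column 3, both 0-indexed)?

3

0) 0 · 3 · 0 · 0 · 2
2 · 3 · 1 · 1 · 0
0 · 1 · 0 · 3 · 2
3 · 3 · 1 · 0 · 1
2 · 1 · 2 · 1 · 2
2 · 3 · 2 · 3 · 0
1) 0 · 3 · 0 · 0 · 2
2 · 3 · 1 · 1 · 0
0 · 1 · 0 · 3 · 2
3 · 3 · 1 · 0 · 1
2 · 2 · 2 · 1 · 2
2 · 3 · 2 · 3 · 0
2) 0 · 3 · 0 · 0 · 2
2 · 3 · 1 · 1 · 0
0 · 1 · 0 · 3 · 2
3 · 3 · 1 · 0 · 1
2 · 3 · 2 · 1 · 2
2 · 3 · 2 · 3 · 0
3) 0 · 3 · 0 · 0 · 2
2 · 3 · 1 · 1 · 0
1 · 2 · 0 · 3 · 2
1 · 1 · 2 · 0 · 1
1 · 3 · 3 · 1 · 2
0 · 1 · 3 · 3 · 0
4) 0 · 3 · 0 · 0 · 2
2 · 3 · 1 · 1 · 0
1 · 2 · 0 · 3 · 2
1 · 2 · 3 · 0 · 1
2 · 1 · 1 · 3 · 2
0 · 3 · 1 · 0 · 1
5) 0 · 3 · 0 · 0 · 2
2 · 3 · 1 · 1 · 0
1 · 2 · 0 · 3 · 2
1 · 2 · 3 · 0 · 1
2 · 2 · 1 · 3 · 2
0 · 3 · 1 · 0 · 1
6) 0 · 3 · 0 · 0 · 2
2 · 3 · 1 · 1 · 0
1 · 2 · 0 · 3 · 2
1 · 2 · 3 · 0 · 1
2 · 3 · 1 · 3 · 2
0 · 3 · 1 · 0 · 1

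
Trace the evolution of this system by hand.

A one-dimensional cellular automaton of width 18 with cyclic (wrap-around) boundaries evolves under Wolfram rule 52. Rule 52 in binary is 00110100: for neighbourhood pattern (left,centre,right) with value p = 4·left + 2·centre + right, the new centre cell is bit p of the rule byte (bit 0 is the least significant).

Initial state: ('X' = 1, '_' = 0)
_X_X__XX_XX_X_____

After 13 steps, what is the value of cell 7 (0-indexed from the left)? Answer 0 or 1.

k=0  _X_X__XX_XX_X_____
k=1  _XXXX___X__XXX____
k=2  _____X__XX____X___
k=3  _____XX___X___XX__
k=4  _______X__XX____X_
k=5  _______XX___X___XX
k=6  X________X__XX____
k=7  XX_______XX___X___
k=8  __X________X__XX__
k=9  __XX_______XX___X_
k=10  ____X________X__XX
k=11  X___XX_______XX___
k=12  XX____X________X__
k=13  __X___XX_______XX_

1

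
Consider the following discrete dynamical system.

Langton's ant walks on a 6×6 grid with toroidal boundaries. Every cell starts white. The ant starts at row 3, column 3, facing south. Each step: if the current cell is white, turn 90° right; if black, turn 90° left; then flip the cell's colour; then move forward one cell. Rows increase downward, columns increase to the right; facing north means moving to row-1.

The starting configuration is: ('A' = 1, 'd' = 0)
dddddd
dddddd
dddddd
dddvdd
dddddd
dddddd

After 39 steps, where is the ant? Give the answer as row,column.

0,3

t=0: dddddd
dddddd
dddddd
dddvdd
dddddd
dddddd
t=1: dddddd
dddddd
dddddd
dd<Add
dddddd
dddddd
t=2: dddddd
dddddd
dd^ddd
ddAAdd
dddddd
dddddd
t=3: dddddd
dddddd
ddA>dd
ddAAdd
dddddd
dddddd
t=4: dddddd
dddddd
ddAAdd
ddAvdd
dddddd
dddddd
t=5: dddddd
dddddd
ddAAdd
ddAd>d
dddddd
dddddd
t=6: dddddd
dddddd
ddAAdd
ddAdAd
ddddvd
dddddd
t=7: dddddd
dddddd
ddAAdd
ddAdAd
ddd<Ad
dddddd
t=8: dddddd
dddddd
ddAAdd
ddA^Ad
dddAAd
dddddd
t=9: dddddd
dddddd
ddAAdd
ddAA>d
dddAAd
dddddd
t=10: dddddd
dddddd
ddAA^d
ddAAdd
dddAAd
dddddd
t=11: dddddd
dddddd
ddAAA>
ddAAdd
dddAAd
dddddd
t=12: dddddd
dddddd
ddAAAA
ddAAdv
dddAAd
dddddd
t=13: dddddd
dddddd
ddAAAA
ddAA<A
dddAAd
dddddd
t=14: dddddd
dddddd
ddAA^A
ddAAAA
dddAAd
dddddd
t=15: dddddd
dddddd
ddA<dA
ddAAAA
dddAAd
dddddd
t=16: dddddd
dddddd
ddAddA
ddAvAA
dddAAd
dddddd
t=17: dddddd
dddddd
ddAddA
ddAd>A
dddAAd
dddddd
t=18: dddddd
dddddd
ddAd^A
ddAddA
dddAAd
dddddd
t=19: dddddd
dddddd
ddAdA>
ddAddA
dddAAd
dddddd
t=20: dddddd
ddddd^
ddAdAd
ddAddA
dddAAd
dddddd
t=21: dddddd
>ddddA
ddAdAd
ddAddA
dddAAd
dddddd
t=22: dddddd
AddddA
vdAdAd
ddAddA
dddAAd
dddddd
t=23: dddddd
AddddA
AdAdA<
ddAddA
dddAAd
dddddd
t=24: dddddd
Adddd^
AdAdAA
ddAddA
dddAAd
dddddd
t=25: dddddd
Addd<d
AdAdAA
ddAddA
dddAAd
dddddd
t=26: dddd^d
AdddAd
AdAdAA
ddAddA
dddAAd
dddddd
t=27: ddddA>
AdddAd
AdAdAA
ddAddA
dddAAd
dddddd
t=28: ddddAA
AdddAv
AdAdAA
ddAddA
dddAAd
dddddd
t=29: ddddAA
Addd<A
AdAdAA
ddAddA
dddAAd
dddddd
t=30: ddddAA
AddddA
AdAdvA
ddAddA
dddAAd
dddddd
t=31: ddddAA
AddddA
AdAdd>
ddAddA
dddAAd
dddddd
t=32: ddddAA
Adddd^
AdAddd
ddAddA
dddAAd
dddddd
t=33: ddddAA
Addd<d
AdAddd
ddAddA
dddAAd
dddddd
t=34: dddd^A
AdddAd
AdAddd
ddAddA
dddAAd
dddddd
t=35: ddd<dA
AdddAd
AdAddd
ddAddA
dddAAd
dddddd
t=36: dddAdA
AdddAd
AdAddd
ddAddA
dddAAd
ddd^dd
t=37: dddAdA
AdddAd
AdAddd
ddAddA
dddAAd
dddA>d
t=38: dddAvA
AdddAd
AdAddd
ddAddA
dddAAd
dddAAd
t=39: ddd<AA
AdddAd
AdAddd
ddAddA
dddAAd
dddAAd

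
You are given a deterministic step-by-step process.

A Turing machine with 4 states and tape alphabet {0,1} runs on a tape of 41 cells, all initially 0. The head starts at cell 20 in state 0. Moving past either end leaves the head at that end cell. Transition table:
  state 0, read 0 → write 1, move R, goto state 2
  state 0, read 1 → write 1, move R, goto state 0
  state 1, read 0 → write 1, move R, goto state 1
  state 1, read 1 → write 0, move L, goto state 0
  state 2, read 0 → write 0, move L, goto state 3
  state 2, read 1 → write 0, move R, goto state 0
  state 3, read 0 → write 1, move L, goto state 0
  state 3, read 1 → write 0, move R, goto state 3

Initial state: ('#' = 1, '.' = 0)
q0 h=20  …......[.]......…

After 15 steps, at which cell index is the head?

25

0) q0 h=20  …......[.]......…
1) q2 h=21  ….....#[.]......…
2) q3 h=20  …......[#]......…
3) q3 h=21  …......[.]......…
4) q0 h=20  …......[.]#.....…
5) q2 h=21  ….....#[#]......…
6) q0 h=22  …....#.[.]......…
7) q2 h=23  …...#.#[.]......…
8) q3 h=22  …....#.[#]......…
9) q3 h=23  …...#..[.]......…
10) q0 h=22  …....#.[.]#.....…
11) q2 h=23  …...#.#[#]......…
12) q0 h=24  …..#.#.[.]......…
13) q2 h=25  ….#.#.#[.]......…
14) q3 h=24  …..#.#.[#]......…
15) q3 h=25  ….#.#..[.]......…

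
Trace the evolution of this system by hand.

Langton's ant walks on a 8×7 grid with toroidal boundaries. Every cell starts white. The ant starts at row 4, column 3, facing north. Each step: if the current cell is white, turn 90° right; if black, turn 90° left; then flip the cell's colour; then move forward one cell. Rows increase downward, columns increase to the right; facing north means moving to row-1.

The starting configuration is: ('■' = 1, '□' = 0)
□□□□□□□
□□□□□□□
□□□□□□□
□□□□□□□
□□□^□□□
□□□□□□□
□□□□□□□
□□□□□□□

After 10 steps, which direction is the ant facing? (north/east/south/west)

south

step 0: □□□□□□□
□□□□□□□
□□□□□□□
□□□□□□□
□□□^□□□
□□□□□□□
□□□□□□□
□□□□□□□
step 1: □□□□□□□
□□□□□□□
□□□□□□□
□□□□□□□
□□□■>□□
□□□□□□□
□□□□□□□
□□□□□□□
step 2: □□□□□□□
□□□□□□□
□□□□□□□
□□□□□□□
□□□■■□□
□□□□v□□
□□□□□□□
□□□□□□□
step 3: □□□□□□□
□□□□□□□
□□□□□□□
□□□□□□□
□□□■■□□
□□□<■□□
□□□□□□□
□□□□□□□
step 4: □□□□□□□
□□□□□□□
□□□□□□□
□□□□□□□
□□□^■□□
□□□■■□□
□□□□□□□
□□□□□□□
step 5: □□□□□□□
□□□□□□□
□□□□□□□
□□□□□□□
□□<□■□□
□□□■■□□
□□□□□□□
□□□□□□□
step 6: □□□□□□□
□□□□□□□
□□□□□□□
□□^□□□□
□□■□■□□
□□□■■□□
□□□□□□□
□□□□□□□
step 7: □□□□□□□
□□□□□□□
□□□□□□□
□□■>□□□
□□■□■□□
□□□■■□□
□□□□□□□
□□□□□□□
step 8: □□□□□□□
□□□□□□□
□□□□□□□
□□■■□□□
□□■v■□□
□□□■■□□
□□□□□□□
□□□□□□□
step 9: □□□□□□□
□□□□□□□
□□□□□□□
□□■■□□□
□□<■■□□
□□□■■□□
□□□□□□□
□□□□□□□
step 10: □□□□□□□
□□□□□□□
□□□□□□□
□□■■□□□
□□□■■□□
□□v■■□□
□□□□□□□
□□□□□□□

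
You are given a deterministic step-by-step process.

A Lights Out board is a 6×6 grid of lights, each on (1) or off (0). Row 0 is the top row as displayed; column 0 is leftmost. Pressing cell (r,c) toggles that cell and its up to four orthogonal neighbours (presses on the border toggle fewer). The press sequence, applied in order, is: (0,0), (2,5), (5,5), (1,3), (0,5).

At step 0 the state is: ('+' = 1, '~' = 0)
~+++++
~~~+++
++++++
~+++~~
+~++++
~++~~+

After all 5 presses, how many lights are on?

19

step 0: ~+++++
~~~+++
++++++
~+++~~
+~++++
~++~~+
step 1: +~++++
+~~+++
++++++
~+++~~
+~++++
~++~~+
step 2: +~++++
+~~++~
++++~~
~+++~+
+~++++
~++~~+
step 3: +~++++
+~~++~
++++~~
~+++~+
+~+++~
~++~+~
step 4: +~+~++
+~+~~~
+++~~~
~+++~+
+~+++~
~++~+~
step 5: +~+~~~
+~+~~+
+++~~~
~+++~+
+~+++~
~++~+~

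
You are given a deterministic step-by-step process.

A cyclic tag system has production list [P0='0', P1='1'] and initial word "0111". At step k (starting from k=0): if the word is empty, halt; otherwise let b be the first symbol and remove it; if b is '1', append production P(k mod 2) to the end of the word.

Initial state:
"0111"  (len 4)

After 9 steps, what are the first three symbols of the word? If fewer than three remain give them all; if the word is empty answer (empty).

gen 0: "0111"  (len 4)
gen 1: "111"  (len 3)
gen 2: "111"  (len 3)
gen 3: "110"  (len 3)
gen 4: "101"  (len 3)
gen 5: "010"  (len 3)
gen 6: "10"  (len 2)
gen 7: "00"  (len 2)
gen 8: "0"  (len 1)
gen 9: (halted — word empty)

(empty)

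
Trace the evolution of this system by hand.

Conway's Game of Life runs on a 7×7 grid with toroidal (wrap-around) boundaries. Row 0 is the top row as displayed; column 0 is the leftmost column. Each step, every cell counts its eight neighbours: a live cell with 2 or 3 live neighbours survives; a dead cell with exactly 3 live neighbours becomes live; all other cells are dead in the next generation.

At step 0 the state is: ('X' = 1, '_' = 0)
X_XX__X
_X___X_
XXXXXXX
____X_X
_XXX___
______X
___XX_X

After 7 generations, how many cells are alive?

12

k=0  X_XX__X
_X___X_
XXXXXXX
____X_X
_XXX___
______X
___XX_X
k=1  XXXX__X
_______
_XXX___
______X
X_XX_X_
X___XX_
__XXX_X
k=2  XX__XXX
_______
__X____
X___X_X
XX_X_X_
X______
_______
k=3  X____XX
XX___XX
_______
X_XXXXX
_X__XX_
XX____X
_X___X_
k=4  ____X__
_X___X_
__XX___
XXXX__X
_______
_XX_X_X
_X___X_
k=5  ____XX_
__XXX__
___XX_X
XX_X___
_____XX
XXX__X_
XXXXXX_
k=6  ______X
__X____
XX___X_
X_XX___
____XX_
_______
X______
k=7  _______
XX____X
X__X__X
X_XX_X_
___XX__
_______
_______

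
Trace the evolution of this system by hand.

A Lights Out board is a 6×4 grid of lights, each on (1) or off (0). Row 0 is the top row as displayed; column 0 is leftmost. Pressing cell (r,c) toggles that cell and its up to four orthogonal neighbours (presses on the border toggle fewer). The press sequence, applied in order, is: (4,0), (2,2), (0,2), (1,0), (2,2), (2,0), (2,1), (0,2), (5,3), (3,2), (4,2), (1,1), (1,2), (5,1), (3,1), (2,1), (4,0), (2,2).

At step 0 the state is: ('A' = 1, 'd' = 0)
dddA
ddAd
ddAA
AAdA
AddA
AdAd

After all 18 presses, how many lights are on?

14

t=0: dddA
ddAd
ddAA
AAdA
AddA
AdAd
t=1: dddA
ddAd
ddAA
dAdA
dAdA
ddAd
t=2: dddA
dddd
dAdd
dAAA
dAdA
ddAd
t=3: dAAd
ddAd
dAdd
dAAA
dAdA
ddAd
t=4: AAAd
AAAd
AAdd
dAAA
dAdA
ddAd
t=5: AAAd
AAdd
AdAA
dAdA
dAdA
ddAd
t=6: AAAd
dAdd
dAAA
AAdA
dAdA
ddAd
t=7: AAAd
dddd
AddA
AddA
dAdA
ddAd
t=8: AddA
ddAd
AddA
AddA
dAdA
ddAd
t=9: AddA
ddAd
AddA
AddA
dAdd
dddA
t=10: AddA
ddAd
AdAA
AAAd
dAAd
dddA
t=11: AddA
ddAd
AdAA
AAdd
dddA
ddAA
t=12: AAdA
AAdd
AAAA
AAdd
dddA
ddAA
t=13: AAAA
AdAA
AAdA
AAdd
dddA
ddAA
t=14: AAAA
AdAA
AAdA
AAdd
dAdA
AAdA
t=15: AAAA
AdAA
AddA
ddAd
dddA
AAdA
t=16: AAAA
AAAA
dAAA
dAAd
dddA
AAdA
t=17: AAAA
AAAA
dAAA
AAAd
AAdA
dAdA
t=18: AAAA
AAdA
dddd
AAdd
AAdA
dAdA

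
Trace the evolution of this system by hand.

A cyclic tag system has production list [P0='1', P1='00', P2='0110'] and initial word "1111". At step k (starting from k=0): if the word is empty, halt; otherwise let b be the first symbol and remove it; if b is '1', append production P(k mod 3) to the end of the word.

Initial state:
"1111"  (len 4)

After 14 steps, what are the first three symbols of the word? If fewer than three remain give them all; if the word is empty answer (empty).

k=0  "1111"  (len 4)
k=1  "1111"  (len 4)
k=2  "11100"  (len 5)
k=3  "11000110"  (len 8)
k=4  "10001101"  (len 8)
k=5  "000110100"  (len 9)
k=6  "00110100"  (len 8)
k=7  "0110100"  (len 7)
k=8  "110100"  (len 6)
k=9  "101000110"  (len 9)
k=10  "010001101"  (len 9)
k=11  "10001101"  (len 8)
k=12  "00011010110"  (len 11)
k=13  "0011010110"  (len 10)
k=14  "011010110"  (len 9)

011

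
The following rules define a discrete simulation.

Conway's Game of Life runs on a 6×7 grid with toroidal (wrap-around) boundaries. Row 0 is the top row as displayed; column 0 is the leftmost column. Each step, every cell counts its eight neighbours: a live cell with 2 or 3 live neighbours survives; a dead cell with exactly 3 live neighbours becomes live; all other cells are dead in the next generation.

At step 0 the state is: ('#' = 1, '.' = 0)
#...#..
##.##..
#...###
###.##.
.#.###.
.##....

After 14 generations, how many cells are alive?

[0] #...#..
##.##..
#...###
###.##.
.#.###.
.##....
[1] #...#..
.#.#...
.......
..#....
.....##
###..#.
[2] #..##.#
.......
..#....
.......
#.#..##
##..##.
[3] ##.##.#
...#...
.......
.#....#
#...##.
..#....
[4] ##.##..
#.###..
.......
#....##
##...##
..#....
[5] #...#..
#.#.#..
##.###.
.#...#.
.#...#.
..####.
[6] ..#...#
#.#....
#..#.#.
.#...#.
.#.#.##
.###.##
[7] .....##
#.##...
#.#.#..
.#...#.
.#.#...
.#.#...
[8] ##.##.#
#.####.
#.#.#.#
##.##..
##..#..
#...#..
[9] .......
.......
.......
....#..
..#.###
..#.#..
[10] .......
.......
.......
...##..
....#..
....#..
[11] .......
.......
.......
...##..
....##.
.......
[12] .......
.......
.......
...###.
...###.
.......
[13] .......
.......
....#..
...#.#.
...#.#.
....#..
[14] .......
.......
....#..
...#.#.
...#.#.
....#..

6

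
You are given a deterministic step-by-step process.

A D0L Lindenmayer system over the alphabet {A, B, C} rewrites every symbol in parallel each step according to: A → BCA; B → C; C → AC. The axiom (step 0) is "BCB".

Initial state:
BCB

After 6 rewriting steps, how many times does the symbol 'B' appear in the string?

[0] BCB
[1] CACC
[2] ACBCAACAC
[3] BCAACCACBCABCAACBCAAC
[4] CACBCABCAACACBCAACCACBCACACBCABCAACCACBCABCAAC
[5] ACBCAACCACBCACACBCABCAACBCAACCACBCABCAACACBCAACCACBCAACBCAACCACBCACACBCABCAACACBCAACCACBCACACBCABCAAC
[6] BCAACCACBCABCAACACBCAACCACBCAACBCAACCACBCACACBCABCAACCACBC…BCAACBCAACCACBCABCAACACBCAACCACBCAACBCAACCACBCACACBCABCAAC  (len 223)

38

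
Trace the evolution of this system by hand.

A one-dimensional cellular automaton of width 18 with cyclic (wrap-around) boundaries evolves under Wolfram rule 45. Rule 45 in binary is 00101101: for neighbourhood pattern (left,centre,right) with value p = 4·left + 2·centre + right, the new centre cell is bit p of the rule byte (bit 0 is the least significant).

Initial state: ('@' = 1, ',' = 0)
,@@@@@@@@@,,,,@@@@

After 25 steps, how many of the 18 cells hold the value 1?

k=0  ,@@@@@@@@@,,,,@@@@
k=1  @@,,,,,,,,,@@,@,,,
k=2  @,,@@@@@@@,@,@@,@,
k=3  @,,@,,,,,,@@@@,@@@
k=4  ,,,@,@@@@,@,,,@@,,
k=5  @@,@@@,,,@@,@,@,,@
k=6  ,,@@,,,@,@,@@@@,,@
k=7  ,,@,,@,@@@@@,,,,,@
k=8  ,,@,,@@@,,,,,@@@,@
k=9  ,,@,,@,,,@@@,@,,@@
k=10  ,,@,,@,@,@,,@@,,@,
k=11  @,@,,@@@@@,,@,,,@,
k=12  @@@,,@,,,,,,@,@,@@
k=13  ,,,,,@,@@@@,@@@@@,
k=14  @@@@,@@@,,,@@,,,,,
k=15  @,,,@@,,,@,@,,@@@,
k=16  @,@,@,,@,@@@,,@,,@
k=17  ,@@@@,,@@@,,,,@,,@
k=18  @@,,,,,@,,,@@,@,,@
k=19  ,,,@@@,@,@,@,@@,,@
k=20  ,@,@,,@@@@@@@@,,,@
k=21  @@@@,,@,,,,,,,,@,@
k=22  ,,,,,,@,@@@@@@,@@@
k=23  ,@@@@,@@@,,,,,@@,,
k=24  ,@,,,@@,,,@@@,@,,@
k=25  @@,@,@,,@,@,,@@,,@

9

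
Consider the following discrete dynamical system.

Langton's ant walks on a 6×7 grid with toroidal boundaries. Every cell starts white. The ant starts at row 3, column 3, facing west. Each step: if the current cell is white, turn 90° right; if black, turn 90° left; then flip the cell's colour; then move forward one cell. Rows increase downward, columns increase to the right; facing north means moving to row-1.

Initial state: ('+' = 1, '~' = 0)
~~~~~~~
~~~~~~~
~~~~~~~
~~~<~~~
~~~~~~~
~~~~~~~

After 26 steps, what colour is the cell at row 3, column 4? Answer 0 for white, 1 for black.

t=0: ~~~~~~~
~~~~~~~
~~~~~~~
~~~<~~~
~~~~~~~
~~~~~~~
t=1: ~~~~~~~
~~~~~~~
~~~^~~~
~~~+~~~
~~~~~~~
~~~~~~~
t=2: ~~~~~~~
~~~~~~~
~~~+>~~
~~~+~~~
~~~~~~~
~~~~~~~
t=3: ~~~~~~~
~~~~~~~
~~~++~~
~~~+v~~
~~~~~~~
~~~~~~~
t=4: ~~~~~~~
~~~~~~~
~~~++~~
~~~<+~~
~~~~~~~
~~~~~~~
t=5: ~~~~~~~
~~~~~~~
~~~++~~
~~~~+~~
~~~v~~~
~~~~~~~
t=6: ~~~~~~~
~~~~~~~
~~~++~~
~~~~+~~
~~<+~~~
~~~~~~~
t=7: ~~~~~~~
~~~~~~~
~~~++~~
~~^~+~~
~~++~~~
~~~~~~~
t=8: ~~~~~~~
~~~~~~~
~~~++~~
~~+>+~~
~~++~~~
~~~~~~~
t=9: ~~~~~~~
~~~~~~~
~~~++~~
~~+++~~
~~+v~~~
~~~~~~~
t=10: ~~~~~~~
~~~~~~~
~~~++~~
~~+++~~
~~+~>~~
~~~~~~~
t=11: ~~~~~~~
~~~~~~~
~~~++~~
~~+++~~
~~+~+~~
~~~~v~~
t=12: ~~~~~~~
~~~~~~~
~~~++~~
~~+++~~
~~+~+~~
~~~<+~~
t=13: ~~~~~~~
~~~~~~~
~~~++~~
~~+++~~
~~+^+~~
~~~++~~
t=14: ~~~~~~~
~~~~~~~
~~~++~~
~~+++~~
~~++>~~
~~~++~~
t=15: ~~~~~~~
~~~~~~~
~~~++~~
~~++^~~
~~++~~~
~~~++~~
t=16: ~~~~~~~
~~~~~~~
~~~++~~
~~+<~~~
~~++~~~
~~~++~~
t=17: ~~~~~~~
~~~~~~~
~~~++~~
~~+~~~~
~~+v~~~
~~~++~~
t=18: ~~~~~~~
~~~~~~~
~~~++~~
~~+~~~~
~~+~>~~
~~~++~~
t=19: ~~~~~~~
~~~~~~~
~~~++~~
~~+~~~~
~~+~+~~
~~~+v~~
t=20: ~~~~~~~
~~~~~~~
~~~++~~
~~+~~~~
~~+~+~~
~~~+~>~
t=21: ~~~~~v~
~~~~~~~
~~~++~~
~~+~~~~
~~+~+~~
~~~+~+~
t=22: ~~~~<+~
~~~~~~~
~~~++~~
~~+~~~~
~~+~+~~
~~~+~+~
t=23: ~~~~++~
~~~~~~~
~~~++~~
~~+~~~~
~~+~+~~
~~~+^+~
t=24: ~~~~++~
~~~~~~~
~~~++~~
~~+~~~~
~~+~+~~
~~~++>~
t=25: ~~~~++~
~~~~~~~
~~~++~~
~~+~~~~
~~+~+^~
~~~++~~
t=26: ~~~~++~
~~~~~~~
~~~++~~
~~+~~~~
~~+~++>
~~~++~~

0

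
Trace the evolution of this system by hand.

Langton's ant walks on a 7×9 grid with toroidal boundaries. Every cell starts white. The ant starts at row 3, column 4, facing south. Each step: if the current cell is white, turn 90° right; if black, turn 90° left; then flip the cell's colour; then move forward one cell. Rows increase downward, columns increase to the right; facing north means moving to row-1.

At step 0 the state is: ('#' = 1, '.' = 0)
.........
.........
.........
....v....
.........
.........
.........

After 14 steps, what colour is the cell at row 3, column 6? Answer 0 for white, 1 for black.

1

gen 0: .........
.........
.........
....v....
.........
.........
.........
gen 1: .........
.........
.........
...<#....
.........
.........
.........
gen 2: .........
.........
...^.....
...##....
.........
.........
.........
gen 3: .........
.........
...#>....
...##....
.........
.........
.........
gen 4: .........
.........
...##....
...#v....
.........
.........
.........
gen 5: .........
.........
...##....
...#.>...
.........
.........
.........
gen 6: .........
.........
...##....
...#.#...
.....v...
.........
.........
gen 7: .........
.........
...##....
...#.#...
....<#...
.........
.........
gen 8: .........
.........
...##....
...#^#...
....##...
.........
.........
gen 9: .........
.........
...##....
...##>...
....##...
.........
.........
gen 10: .........
.........
...##^...
...##....
....##...
.........
.........
gen 11: .........
.........
...###>..
...##....
....##...
.........
.........
gen 12: .........
.........
...####..
...##.v..
....##...
.........
.........
gen 13: .........
.........
...####..
...##<#..
....##...
.........
.........
gen 14: .........
.........
...##^#..
...####..
....##...
.........
.........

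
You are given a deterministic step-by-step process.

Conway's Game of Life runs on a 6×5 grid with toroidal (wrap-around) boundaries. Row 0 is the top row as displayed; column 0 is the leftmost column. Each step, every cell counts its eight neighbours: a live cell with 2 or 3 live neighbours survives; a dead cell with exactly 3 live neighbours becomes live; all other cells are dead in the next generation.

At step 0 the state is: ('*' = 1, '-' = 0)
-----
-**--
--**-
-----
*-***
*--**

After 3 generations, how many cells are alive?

k=0  -----
-**--
--**-
-----
*-***
*--**
k=1  *****
-***-
-***-
-*---
***--
***--
k=2  -----
-----
*--*-
---*-
-----
-----
k=3  -----
-----
----*
----*
-----
-----

2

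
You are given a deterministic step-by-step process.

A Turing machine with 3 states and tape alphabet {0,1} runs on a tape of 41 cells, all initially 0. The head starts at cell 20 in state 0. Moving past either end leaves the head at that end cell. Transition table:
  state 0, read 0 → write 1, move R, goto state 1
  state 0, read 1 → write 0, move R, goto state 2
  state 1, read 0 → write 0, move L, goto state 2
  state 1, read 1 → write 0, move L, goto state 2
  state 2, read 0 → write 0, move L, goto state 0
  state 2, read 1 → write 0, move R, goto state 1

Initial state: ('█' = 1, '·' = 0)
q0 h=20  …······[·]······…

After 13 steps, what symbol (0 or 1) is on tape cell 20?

0

step 0: q0 h=20  …······[·]······…
step 1: q1 h=21  …·····█[·]······…
step 2: q2 h=20  …······[█]······…
step 3: q1 h=21  …······[·]······…
step 4: q2 h=20  …······[·]······…
step 5: q0 h=19  …······[·]······…
step 6: q1 h=20  …·····█[·]······…
step 7: q2 h=19  …······[█]······…
step 8: q1 h=20  …······[·]······…
step 9: q2 h=19  …······[·]······…
step 10: q0 h=18  …······[·]······…
step 11: q1 h=19  …·····█[·]······…
step 12: q2 h=18  …······[█]······…
step 13: q1 h=19  …······[·]······…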